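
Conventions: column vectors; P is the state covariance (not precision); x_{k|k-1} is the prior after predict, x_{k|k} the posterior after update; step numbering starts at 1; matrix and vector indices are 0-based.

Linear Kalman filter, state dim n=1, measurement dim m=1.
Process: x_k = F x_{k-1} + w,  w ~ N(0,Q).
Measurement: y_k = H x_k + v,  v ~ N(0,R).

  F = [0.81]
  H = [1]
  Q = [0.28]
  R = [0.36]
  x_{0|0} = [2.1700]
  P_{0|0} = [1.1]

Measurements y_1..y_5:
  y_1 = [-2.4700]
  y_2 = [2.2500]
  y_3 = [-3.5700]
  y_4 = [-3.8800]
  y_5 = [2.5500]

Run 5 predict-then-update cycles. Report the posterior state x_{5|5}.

x_post = [0.3325]

step 1: x^-=[1.7577]  P^-=[1.0017]  S=[1.3617]  K=[0.7356]  nu=[-4.2277]  x^+=[-1.3523]  P^+=[0.2648]
step 2: x^-=[-1.0954]  P^-=[0.4538]  S=[0.8138]  K=[0.5576]  nu=[3.3454]  x^+=[0.7700]  P^+=[0.2007]
step 3: x^-=[0.6237]  P^-=[0.4117]  S=[0.7717]  K=[0.5335]  nu=[-4.1937]  x^+=[-1.6136]  P^+=[0.1921]
step 4: x^-=[-1.3070]  P^-=[0.4060]  S=[0.7660]  K=[0.5300]  nu=[-2.5730]  x^+=[-2.6708]  P^+=[0.1908]
step 5: x^-=[-2.1633]  P^-=[0.4052]  S=[0.7652]  K=[0.5295]  nu=[4.7133]  x^+=[0.3325]  P^+=[0.1906]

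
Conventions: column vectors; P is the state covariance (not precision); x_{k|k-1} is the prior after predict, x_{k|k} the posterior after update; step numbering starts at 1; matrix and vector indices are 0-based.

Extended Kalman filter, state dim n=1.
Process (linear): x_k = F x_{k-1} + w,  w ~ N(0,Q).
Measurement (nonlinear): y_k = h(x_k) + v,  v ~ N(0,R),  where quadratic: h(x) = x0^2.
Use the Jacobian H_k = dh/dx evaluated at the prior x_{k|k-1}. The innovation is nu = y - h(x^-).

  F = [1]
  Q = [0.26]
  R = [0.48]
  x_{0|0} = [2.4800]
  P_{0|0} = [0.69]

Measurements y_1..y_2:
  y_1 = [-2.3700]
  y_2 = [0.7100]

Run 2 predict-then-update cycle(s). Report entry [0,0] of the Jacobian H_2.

H_jac[0,0] = 1.5935

step 1: x^-=[2.4800]  P^-=[0.9500]  H_jac=[4.9600]  S=[23.8515]  K=[0.1976]  nu=[-8.5204]  x^+=[0.7967]  P^+=[0.0191]
step 2: x^-=[0.7967]  P^-=[0.2791]  H_jac=[1.5935]  S=[1.1887]  K=[0.3742]  nu=[0.0752]  x^+=[0.8249]  P^+=[0.1127]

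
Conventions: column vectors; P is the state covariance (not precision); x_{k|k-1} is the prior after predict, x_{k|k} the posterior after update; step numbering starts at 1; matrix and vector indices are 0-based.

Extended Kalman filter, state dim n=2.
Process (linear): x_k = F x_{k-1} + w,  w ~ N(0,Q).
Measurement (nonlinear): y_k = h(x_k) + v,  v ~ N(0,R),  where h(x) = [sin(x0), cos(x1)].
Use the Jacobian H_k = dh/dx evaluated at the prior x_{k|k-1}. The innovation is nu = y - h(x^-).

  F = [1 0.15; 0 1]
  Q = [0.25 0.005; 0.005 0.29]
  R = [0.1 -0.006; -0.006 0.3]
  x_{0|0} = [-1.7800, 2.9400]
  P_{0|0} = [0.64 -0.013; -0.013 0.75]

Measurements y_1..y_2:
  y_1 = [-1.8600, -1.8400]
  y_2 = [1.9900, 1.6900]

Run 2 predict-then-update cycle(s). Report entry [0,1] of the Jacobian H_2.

H_jac[0,1] = 0.0000

step 1: x^-=[-1.3390, 2.9400]  P^-=[0.9030 0.1045; 0.1045 1.0400]  H_jac=[0.2297 0.0000; 0.0000 -0.2002]  S=[0.1477 -0.0108; -0.0108 0.3417]  K=[1.4037 -0.0168; 0.1183 -0.6057]  nu=[-0.8867, -0.8603]  x^+=[-2.5692, 3.3562]  P^+=[0.6115 0.0673; 0.0673 0.9110]
step 2: x^-=[-2.0658, 3.3562]  P^-=[0.9021 0.2090; 0.2090 1.2010]  H_jac=[-0.4750 0.0000; 0.0000 0.2129]  S=[0.3036 -0.0271; -0.0271 0.3545]  K=[-1.4101 0.0176; -0.2643 0.7013]  nu=[2.8700, 2.6671]  x^+=[-6.0659, 4.4681]  P^+=[0.2971 0.0645; 0.0645 0.9954]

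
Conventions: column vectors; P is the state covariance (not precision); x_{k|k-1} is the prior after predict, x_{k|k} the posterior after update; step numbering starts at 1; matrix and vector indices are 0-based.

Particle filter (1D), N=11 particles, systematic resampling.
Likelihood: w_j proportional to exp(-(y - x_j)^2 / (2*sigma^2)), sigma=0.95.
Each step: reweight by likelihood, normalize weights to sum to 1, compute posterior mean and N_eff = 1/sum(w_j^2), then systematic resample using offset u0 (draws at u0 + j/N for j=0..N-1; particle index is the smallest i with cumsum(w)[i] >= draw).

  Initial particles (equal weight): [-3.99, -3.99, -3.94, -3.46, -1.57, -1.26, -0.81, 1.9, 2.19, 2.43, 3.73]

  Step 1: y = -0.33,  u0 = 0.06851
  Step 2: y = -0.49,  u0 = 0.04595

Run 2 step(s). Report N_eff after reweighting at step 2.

N_eff = 9.6795

step 1: w=[0.0003, 0.0003, 0.0004, 0.0022, 0.2091, 0.3035, 0.4314, 0.0312, 0.0145, 0.0072, 0.0001]  mean=-0.9625  Neff=3.0946  idx=[4, 4, 5, 5, 5, 6, 6, 6, 6, 6, 7]
step 2: w=[0.0657, 0.0657, 0.0903, 0.0903, 0.0903, 0.1185, 0.1185, 0.1185, 0.1185, 0.1185, 0.0053]  mean=-1.0174  Neff=9.6795  idx=[0, 2, 3, 4, 5, 5, 6, 7, 8, 8, 9]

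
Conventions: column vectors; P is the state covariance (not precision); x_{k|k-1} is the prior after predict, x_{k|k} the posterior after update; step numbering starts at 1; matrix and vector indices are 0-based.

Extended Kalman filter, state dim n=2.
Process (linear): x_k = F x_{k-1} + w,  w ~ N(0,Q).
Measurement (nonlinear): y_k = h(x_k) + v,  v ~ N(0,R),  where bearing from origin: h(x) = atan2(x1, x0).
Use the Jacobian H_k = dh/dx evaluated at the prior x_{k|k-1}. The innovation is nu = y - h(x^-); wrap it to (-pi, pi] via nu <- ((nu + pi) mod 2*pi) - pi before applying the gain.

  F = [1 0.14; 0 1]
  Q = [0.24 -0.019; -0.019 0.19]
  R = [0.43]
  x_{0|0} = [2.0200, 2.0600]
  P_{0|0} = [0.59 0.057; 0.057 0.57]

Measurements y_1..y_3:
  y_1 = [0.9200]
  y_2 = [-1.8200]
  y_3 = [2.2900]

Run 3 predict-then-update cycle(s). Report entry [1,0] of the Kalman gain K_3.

K[1,0] = 0.4552

step 1: x^-=[2.3084, 2.0600]  P^-=[0.8571 0.1178; 0.1178 0.7600]  H_jac=[-0.2152 0.2412]  S=[0.5017]  K=[-0.3111; 0.3148]  nu=[0.1914]  x^+=[2.2489, 2.1203]  P^+=[0.8086 0.1669; 0.1669 0.7103]
step 2: x^-=[2.5457, 2.1203]  P^-=[1.1093 0.2474; 0.2474 0.9003]  H_jac=[-0.1932 0.2319]  S=[0.4977]  K=[-0.3153; 0.3236]  nu=[-2.5145]  x^+=[3.3385, 1.3067]  P^+=[1.0598 0.2981; 0.2981 0.8482]
step 3: x^-=[3.5214, 1.3067]  P^-=[1.3999 0.3979; 0.3979 1.0382]  H_jac=[-0.0926 0.2496]  S=[0.4883]  K=[-0.0621; 0.4552]  nu=[1.9347]  x^+=[3.4012, 2.1874]  P^+=[1.3980 0.4117; 0.4117 0.9370]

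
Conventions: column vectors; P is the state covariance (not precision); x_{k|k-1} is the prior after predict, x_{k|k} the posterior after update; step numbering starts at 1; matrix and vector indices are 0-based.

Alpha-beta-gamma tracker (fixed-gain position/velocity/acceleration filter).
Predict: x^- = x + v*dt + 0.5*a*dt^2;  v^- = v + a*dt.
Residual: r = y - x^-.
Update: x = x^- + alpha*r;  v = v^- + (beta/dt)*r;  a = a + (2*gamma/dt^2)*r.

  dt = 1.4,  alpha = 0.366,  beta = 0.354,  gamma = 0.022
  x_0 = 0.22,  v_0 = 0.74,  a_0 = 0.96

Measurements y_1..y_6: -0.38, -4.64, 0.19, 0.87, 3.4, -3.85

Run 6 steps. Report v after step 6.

step 1: x_pred=2.1968  r=-2.5768  x^+=1.2537  v^+=1.4324  a^+=0.9022
step 2: x_pred=4.1432  r=-8.7832  x^+=0.9286  v^+=0.4746  a^+=0.7050
step 3: x_pred=2.2838  r=-2.0938  x^+=1.5175  v^+=0.9321  a^+=0.6580
step 4: x_pred=3.4672  r=-2.5972  x^+=2.5166  v^+=1.1965  a^+=0.5997
step 5: x_pred=4.7795  r=-1.3795  x^+=4.2746  v^+=1.6873  a^+=0.5687
step 6: x_pred=7.1941  r=-11.0441  x^+=3.1519  v^+=-0.3091  a^+=0.3208

v_post = -0.3091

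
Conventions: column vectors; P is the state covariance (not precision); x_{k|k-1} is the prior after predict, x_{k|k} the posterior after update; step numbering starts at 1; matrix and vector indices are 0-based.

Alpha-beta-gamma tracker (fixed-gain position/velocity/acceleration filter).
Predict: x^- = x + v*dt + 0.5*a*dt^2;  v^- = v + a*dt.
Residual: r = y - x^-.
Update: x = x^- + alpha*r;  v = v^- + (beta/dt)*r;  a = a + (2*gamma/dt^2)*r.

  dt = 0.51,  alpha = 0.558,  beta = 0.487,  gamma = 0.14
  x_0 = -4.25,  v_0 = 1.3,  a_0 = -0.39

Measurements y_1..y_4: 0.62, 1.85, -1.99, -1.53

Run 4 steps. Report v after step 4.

step 1: x_pred=-3.6377  r=4.2577  x^+=-1.2619  v^+=5.1668  a^+=4.1935
step 2: x_pred=1.9185  r=-0.0685  x^+=1.8803  v^+=7.2400  a^+=4.1197
step 3: x_pred=6.1085  r=-8.0985  x^+=1.5895  v^+=1.6078  a^+=-4.5984
step 4: x_pred=1.8115  r=-3.3415  x^+=-0.0531  v^+=-3.9281  a^+=-8.1955

v_post = -3.9281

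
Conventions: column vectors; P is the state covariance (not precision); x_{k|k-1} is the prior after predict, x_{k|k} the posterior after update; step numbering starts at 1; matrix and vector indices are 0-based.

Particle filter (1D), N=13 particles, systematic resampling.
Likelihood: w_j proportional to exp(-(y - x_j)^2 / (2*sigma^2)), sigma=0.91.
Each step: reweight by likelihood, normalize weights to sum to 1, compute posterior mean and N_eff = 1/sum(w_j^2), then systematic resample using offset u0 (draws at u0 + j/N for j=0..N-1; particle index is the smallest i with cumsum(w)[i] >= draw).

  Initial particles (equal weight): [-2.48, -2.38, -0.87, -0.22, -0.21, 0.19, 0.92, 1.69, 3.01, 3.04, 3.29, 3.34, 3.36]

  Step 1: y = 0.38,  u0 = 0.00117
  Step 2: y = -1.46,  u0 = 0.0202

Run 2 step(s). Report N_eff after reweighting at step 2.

step 1: w=[0.0017, 0.0024, 0.0918, 0.1898, 0.1912, 0.2308, 0.1978, 0.0837, 0.0036, 0.0033, 0.0014, 0.0012, 0.0011]  mean=0.2290  Neff=5.5397  idx=[0, 2, 3, 3, 4, 4, 4, 5, 5, 5, 6, 6, 7]
step 2: w=[0.1351, 0.2052, 0.1001, 0.1001, 0.0986, 0.0986, 0.0986, 0.0489, 0.0489, 0.0489, 0.0083, 0.0083, 0.0006]  mean=-0.5754  Neff=8.5598  idx=[0, 0, 1, 1, 1, 2, 3, 4, 4, 5, 6, 7, 9]

N_eff = 8.5598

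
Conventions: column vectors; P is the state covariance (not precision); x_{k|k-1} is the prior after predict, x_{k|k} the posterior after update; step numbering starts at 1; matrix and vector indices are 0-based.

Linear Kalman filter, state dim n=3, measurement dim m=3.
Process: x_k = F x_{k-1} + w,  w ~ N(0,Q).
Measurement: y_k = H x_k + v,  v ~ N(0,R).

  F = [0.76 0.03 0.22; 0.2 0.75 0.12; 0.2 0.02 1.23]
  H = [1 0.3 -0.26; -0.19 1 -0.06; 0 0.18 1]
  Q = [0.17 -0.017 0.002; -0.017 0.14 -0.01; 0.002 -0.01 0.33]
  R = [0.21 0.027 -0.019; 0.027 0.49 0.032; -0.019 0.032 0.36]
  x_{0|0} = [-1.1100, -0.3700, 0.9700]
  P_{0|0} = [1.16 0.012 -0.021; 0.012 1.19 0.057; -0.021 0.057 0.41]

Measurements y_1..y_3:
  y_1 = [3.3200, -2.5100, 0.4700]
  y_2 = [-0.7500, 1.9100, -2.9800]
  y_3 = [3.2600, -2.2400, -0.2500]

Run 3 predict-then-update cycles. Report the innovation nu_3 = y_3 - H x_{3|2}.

step 1: x^-=[-0.6413, -0.3831, 0.9637]  P^-=[0.8552 0.2106 0.2720; 0.2106 0.8745 0.1637; 0.2720 0.1637 0.9897]  S=[1.1702 0.2925 0.1223; 0.2925 1.3055 0.2330; 0.1223 0.2330 1.4370]  K=[0.7495 -0.1758 0.1804; 0.2151 0.5632 0.1138; 0.0012 -0.0892 0.7236]  nu=[4.3268, -2.1909, -0.4247]  x^+=[2.9100, -0.7345, 0.8569]  P^+=[0.1696 -0.0249 0.0496; -0.0249 0.2809 0.0043; 0.0496 0.0043 0.2568]
step 2: x^-=[2.3781, 0.1339, 1.6212]  P^-=[0.2961 0.0150 0.1456; 0.0150 0.3042 0.0525; 0.1456 0.0525 0.7499]  S=[0.5093 0.0717 -0.0359; 0.0717 0.7989 0.0655; -0.0359 0.0655 1.1386]  K=[0.5443 -0.1241 0.1546; 0.1374 0.3545 0.0781; -0.0074 -0.0796 0.6712]  nu=[-2.7467, 2.3252, -4.6253]  x^+=[-0.1207, 0.2196, -1.6482]  P^+=[0.1240 -0.0150 0.0440; -0.0150 0.1774 0.0049; 0.0440 0.0049 0.2383]
step 3: x^-=[-0.4478, -0.0572, -2.0470]  P^-=[0.2674 0.0103 0.1284; 0.0103 0.2467 0.0469; 0.1284 0.0469 0.7174]  S=[0.4802 0.0567 -0.0500; 0.0567 0.7423 0.0550; -0.0500 0.0550 1.1023]  K=[0.5228 -0.1158 0.1477; 0.1210 0.3112 0.0728; -0.0138 -0.0756 0.6616]  nu=[3.1927, -2.3907, 1.8073]  x^+=[1.7655, -0.2835, -0.7144]  P^+=[0.1186 -0.0129 0.0419; -0.0129 0.1560 0.0058; 0.0419 0.0058 0.2350]

innov = [3.1927, -2.3907, 1.8073]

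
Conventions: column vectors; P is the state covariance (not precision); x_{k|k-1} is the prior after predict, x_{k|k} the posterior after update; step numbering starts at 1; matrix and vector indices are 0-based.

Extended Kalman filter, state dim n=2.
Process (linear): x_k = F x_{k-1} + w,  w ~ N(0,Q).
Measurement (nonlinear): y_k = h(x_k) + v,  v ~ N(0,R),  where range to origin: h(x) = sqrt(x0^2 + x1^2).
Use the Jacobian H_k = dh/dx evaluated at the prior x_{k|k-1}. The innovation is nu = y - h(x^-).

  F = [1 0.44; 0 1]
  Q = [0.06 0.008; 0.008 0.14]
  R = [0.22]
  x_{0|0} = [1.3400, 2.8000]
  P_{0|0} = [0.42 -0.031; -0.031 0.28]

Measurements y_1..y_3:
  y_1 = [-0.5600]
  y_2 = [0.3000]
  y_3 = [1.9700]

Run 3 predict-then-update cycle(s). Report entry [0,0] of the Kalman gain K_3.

step 1: x^-=[2.5720, 2.8000]  P^-=[0.5069 0.1002; 0.1002 0.4200]  H_jac=[0.6765 0.7365]  S=[0.7796]  K=[0.5345; 0.4837]  nu=[-4.3620]  x^+=[0.2404, 0.6901]  P^+=[0.2842 -0.1014; -0.1014 0.2376]
step 2: x^-=[0.5441, 0.6901]  P^-=[0.3010 0.0112; 0.0112 0.3776]  H_jac=[0.6191 0.7853]  S=[0.5791]  K=[0.3369; 0.5240]  nu=[-0.5788]  x^+=[0.3491, 0.3868]  P^+=[0.2352 -0.0911; -0.0911 0.2186]
step 3: x^-=[0.5193, 0.3868]  P^-=[0.2574 0.0131; 0.0131 0.3586]  H_jac=[0.8019 0.5974]  S=[0.5261]  K=[0.4073; 0.4272]  nu=[1.3225]  x^+=[1.0579, 0.9518]  P^+=[0.1702 -0.0784; -0.0784 0.2626]

K[0,0] = 0.4073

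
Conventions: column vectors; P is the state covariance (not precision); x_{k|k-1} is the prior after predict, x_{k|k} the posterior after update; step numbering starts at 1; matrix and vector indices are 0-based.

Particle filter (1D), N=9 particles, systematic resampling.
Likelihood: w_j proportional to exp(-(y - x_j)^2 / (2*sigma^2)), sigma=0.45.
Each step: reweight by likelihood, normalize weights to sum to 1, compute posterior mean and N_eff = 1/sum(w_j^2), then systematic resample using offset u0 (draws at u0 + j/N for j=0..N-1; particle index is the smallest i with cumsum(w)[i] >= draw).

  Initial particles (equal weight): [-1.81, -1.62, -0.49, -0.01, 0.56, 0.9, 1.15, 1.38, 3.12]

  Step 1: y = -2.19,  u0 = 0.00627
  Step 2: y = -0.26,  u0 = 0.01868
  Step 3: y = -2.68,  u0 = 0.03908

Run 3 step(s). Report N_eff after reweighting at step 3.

N_eff = 7.3959

step 1: w=[0.6092, 0.3901, 0.0007, 0.0000, 0.0000, 0.0000, 0.0000, 0.0000, 0.0000]  mean=-1.7350  Neff=1.9110  idx=[0, 0, 0, 0, 0, 0, 1, 1, 1]
step 2: w=[0.0563, 0.0563, 0.0563, 0.0563, 0.0563, 0.0563, 0.2207, 0.2207, 0.2207]  mean=-1.6842  Neff=6.0566  idx=[0, 2, 4, 6, 6, 7, 7, 8, 8]
step 3: w=[0.1843, 0.1843, 0.1843, 0.0745, 0.0745, 0.0745, 0.0745, 0.0745, 0.0745]  mean=-1.7250  Neff=7.3959  idx=[0, 0, 1, 2, 2, 3, 5, 6, 8]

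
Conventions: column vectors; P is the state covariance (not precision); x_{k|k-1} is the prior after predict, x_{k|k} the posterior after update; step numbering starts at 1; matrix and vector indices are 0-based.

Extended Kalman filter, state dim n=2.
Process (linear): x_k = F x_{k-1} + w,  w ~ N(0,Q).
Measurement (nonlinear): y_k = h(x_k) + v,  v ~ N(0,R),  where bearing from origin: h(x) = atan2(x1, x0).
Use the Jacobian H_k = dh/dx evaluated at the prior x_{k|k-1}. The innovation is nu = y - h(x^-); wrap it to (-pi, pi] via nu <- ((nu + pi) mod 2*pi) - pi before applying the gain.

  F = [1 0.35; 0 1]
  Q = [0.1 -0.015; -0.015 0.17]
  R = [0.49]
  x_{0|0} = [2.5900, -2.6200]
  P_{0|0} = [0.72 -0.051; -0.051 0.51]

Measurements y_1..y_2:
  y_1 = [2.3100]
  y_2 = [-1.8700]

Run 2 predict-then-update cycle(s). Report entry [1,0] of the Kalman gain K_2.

step 1: x^-=[1.6730, -2.6200]  P^-=[0.8468 0.1125; 0.1125 0.6800]  H_jac=[0.2711 0.1731]  S=[0.5832]  K=[0.4271; 0.2542]  nu=[-2.9707]  x^+=[0.4043, -3.3751]  P^+=[0.7404 0.0492; 0.0492 0.6423]
step 2: x^-=[-0.7769, -3.3751]  P^-=[0.9535 0.2590; 0.2590 0.8123]  H_jac=[0.2814 -0.0648]  S=[0.5595]  K=[0.4496; 0.0362]  nu=[-0.0729]  x^+=[-0.8097, -3.3777]  P^+=[0.8404 0.2499; 0.2499 0.8116]

K[1,0] = 0.0362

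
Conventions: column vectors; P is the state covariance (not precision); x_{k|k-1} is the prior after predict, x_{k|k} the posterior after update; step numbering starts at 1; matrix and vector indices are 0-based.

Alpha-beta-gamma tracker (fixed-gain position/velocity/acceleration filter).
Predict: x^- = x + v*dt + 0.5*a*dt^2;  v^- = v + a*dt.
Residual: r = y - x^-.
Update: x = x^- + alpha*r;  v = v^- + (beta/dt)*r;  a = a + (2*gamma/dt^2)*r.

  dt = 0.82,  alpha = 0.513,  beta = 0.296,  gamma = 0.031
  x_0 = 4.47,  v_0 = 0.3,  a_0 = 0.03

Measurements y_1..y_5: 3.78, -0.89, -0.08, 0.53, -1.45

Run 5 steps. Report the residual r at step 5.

step 1: x_pred=4.7261  r=-0.9461  x^+=4.2407  v^+=-0.0169  a^+=-0.0572
step 2: x_pred=4.2076  r=-5.0976  x^+=1.5925  v^+=-1.9040  a^+=-0.5273
step 3: x_pred=-0.1460  r=0.0660  x^+=-0.1121  v^+=-2.3125  a^+=-0.5212
step 4: x_pred=-2.1836  r=2.7136  x^+=-0.7915  v^+=-1.7603  a^+=-0.2710
step 5: x_pred=-2.3261  r=0.8761  x^+=-1.8767  v^+=-1.6663  a^+=-0.1902

resid = 0.8761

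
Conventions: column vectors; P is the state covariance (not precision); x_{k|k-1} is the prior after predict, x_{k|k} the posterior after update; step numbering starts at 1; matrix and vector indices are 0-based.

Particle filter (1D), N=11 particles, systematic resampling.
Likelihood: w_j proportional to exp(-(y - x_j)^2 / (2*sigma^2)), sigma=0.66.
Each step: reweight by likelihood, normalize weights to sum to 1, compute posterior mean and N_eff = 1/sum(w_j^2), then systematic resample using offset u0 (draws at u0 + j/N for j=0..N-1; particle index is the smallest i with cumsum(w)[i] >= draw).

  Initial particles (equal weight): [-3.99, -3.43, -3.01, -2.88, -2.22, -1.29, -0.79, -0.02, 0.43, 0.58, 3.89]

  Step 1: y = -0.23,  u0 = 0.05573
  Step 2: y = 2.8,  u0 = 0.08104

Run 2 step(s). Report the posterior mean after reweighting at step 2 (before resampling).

step 1: w=[0.0000, 0.0000, 0.0000, 0.0001, 0.0035, 0.0914, 0.2316, 0.3156, 0.2014, 0.1563, 0.0000]  mean=-0.1382  Neff=4.4130  idx=[5, 6, 6, 7, 7, 7, 7, 8, 8, 9, 9]
step 2: w=[0.0000, 0.0000, 0.0000, 0.0103, 0.0103, 0.0103, 0.0103, 0.1496, 0.1496, 0.3298, 0.3298]  mean=0.5104  Neff=3.8057  idx=[7, 7, 8, 9, 9, 9, 9, 10, 10, 10, 10]

post_mean = 0.5104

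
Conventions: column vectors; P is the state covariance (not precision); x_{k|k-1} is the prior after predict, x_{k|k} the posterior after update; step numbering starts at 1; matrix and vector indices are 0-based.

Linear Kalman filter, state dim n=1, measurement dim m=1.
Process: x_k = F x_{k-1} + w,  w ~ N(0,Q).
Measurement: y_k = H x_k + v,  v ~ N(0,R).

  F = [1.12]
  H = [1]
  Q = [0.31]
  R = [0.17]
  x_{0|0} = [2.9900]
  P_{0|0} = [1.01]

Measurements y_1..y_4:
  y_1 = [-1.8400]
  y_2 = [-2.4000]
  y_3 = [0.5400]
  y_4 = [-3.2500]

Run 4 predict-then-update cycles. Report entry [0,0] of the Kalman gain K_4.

step 1: x^-=[3.3488]  P^-=[1.5769]  S=[1.7469]  K=[0.9027]  nu=[-5.1888]  x^+=[-1.3351]  P^+=[0.1535]
step 2: x^-=[-1.4953]  P^-=[0.5025]  S=[0.6725]  K=[0.7472]  nu=[-0.9047]  x^+=[-2.1713]  P^+=[0.1270]
step 3: x^-=[-2.4318]  P^-=[0.4693]  S=[0.6393]  K=[0.7341]  nu=[2.9718]  x^+=[-0.2502]  P^+=[0.1248]
step 4: x^-=[-0.2802]  P^-=[0.4665]  S=[0.6365]  K=[0.7329]  nu=[-2.9698]  x^+=[-2.4569]  P^+=[0.1246]

K[0,0] = 0.7329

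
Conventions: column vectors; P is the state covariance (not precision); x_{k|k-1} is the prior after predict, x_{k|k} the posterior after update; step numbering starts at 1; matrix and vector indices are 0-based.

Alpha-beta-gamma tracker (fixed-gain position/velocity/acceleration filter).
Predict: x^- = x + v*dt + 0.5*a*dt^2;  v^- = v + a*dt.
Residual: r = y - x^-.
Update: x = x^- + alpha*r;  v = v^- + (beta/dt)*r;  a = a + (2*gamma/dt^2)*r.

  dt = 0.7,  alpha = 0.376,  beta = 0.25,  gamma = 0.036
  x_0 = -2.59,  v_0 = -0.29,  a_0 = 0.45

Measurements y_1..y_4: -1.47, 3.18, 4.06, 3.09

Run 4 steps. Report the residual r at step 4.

resid = -3.2295

step 1: x_pred=-2.6827  r=1.2127  x^+=-2.2268  v^+=0.4581  a^+=0.6282
step 2: x_pred=-1.7522  r=4.9322  x^+=0.1023  v^+=2.6594  a^+=1.3529
step 3: x_pred=2.2953  r=1.7647  x^+=2.9589  v^+=4.2366  a^+=1.6122
step 4: x_pred=6.3195  r=-3.2295  x^+=5.1052  v^+=4.2118  a^+=1.1377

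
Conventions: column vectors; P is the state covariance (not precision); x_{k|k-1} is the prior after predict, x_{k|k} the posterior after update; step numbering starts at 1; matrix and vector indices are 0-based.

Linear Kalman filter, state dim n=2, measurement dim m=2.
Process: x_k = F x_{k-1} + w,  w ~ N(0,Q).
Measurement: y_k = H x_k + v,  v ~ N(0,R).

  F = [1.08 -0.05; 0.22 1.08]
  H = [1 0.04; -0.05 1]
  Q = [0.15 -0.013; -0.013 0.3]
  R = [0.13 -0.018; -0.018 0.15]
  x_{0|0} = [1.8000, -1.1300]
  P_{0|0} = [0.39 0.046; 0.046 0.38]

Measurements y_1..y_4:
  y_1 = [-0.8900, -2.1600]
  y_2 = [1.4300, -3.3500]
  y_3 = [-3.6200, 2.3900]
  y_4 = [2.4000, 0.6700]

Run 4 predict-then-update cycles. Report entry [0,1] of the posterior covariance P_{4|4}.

step 1: x^-=[2.0005, -0.8244]  P^-=[0.6009 0.1123; 0.1123 0.7840]  S=[0.7411 0.0954; 0.0954 0.9242]  K=[0.8162 0.0048; 0.0866 0.8332]  nu=[-2.8575, -1.2356]  x^+=[-0.3378, -2.1013]  P^+=[0.1064 -0.0087; -0.0087 0.1230]
step 2: x^-=[-0.2597, -2.3438]  P^-=[0.2753 -0.0044; -0.0044 0.4445]  S=[0.4057 -0.0184; -0.0184 0.5956]  K=[0.6778 -0.0096; 0.0669 0.7487]  nu=[1.7835, -1.0192]  x^+=[0.9589, -2.9875]  P^+=[0.0887 -0.0092; -0.0092 0.1106]
step 3: x^-=[1.1849, -3.0156]  P^-=[0.2547 -0.0085; -0.0085 0.4290]  S=[0.3847 -0.0221; -0.0221 0.5805]  K=[0.6605 -0.0115; 0.0650 0.7422]  nu=[-4.6843, 5.4648]  x^+=[-1.9719, 0.7359]  P^+=[0.0864 -0.0093; -0.0093 0.1097]
step 4: x^-=[-2.1665, 0.3609]  P^-=[0.2521 -0.0091; -0.0091 0.4277]  S=[0.3821 -0.0226; -0.0226 0.5793]  K=[0.6582 -0.0118; 0.0648 0.7417]  nu=[4.5520, 0.2007]  x^+=[0.8273, 0.8047]  P^+=[0.0862 -0.0093; -0.0093 0.1096]

P_post[0,1] = -0.0093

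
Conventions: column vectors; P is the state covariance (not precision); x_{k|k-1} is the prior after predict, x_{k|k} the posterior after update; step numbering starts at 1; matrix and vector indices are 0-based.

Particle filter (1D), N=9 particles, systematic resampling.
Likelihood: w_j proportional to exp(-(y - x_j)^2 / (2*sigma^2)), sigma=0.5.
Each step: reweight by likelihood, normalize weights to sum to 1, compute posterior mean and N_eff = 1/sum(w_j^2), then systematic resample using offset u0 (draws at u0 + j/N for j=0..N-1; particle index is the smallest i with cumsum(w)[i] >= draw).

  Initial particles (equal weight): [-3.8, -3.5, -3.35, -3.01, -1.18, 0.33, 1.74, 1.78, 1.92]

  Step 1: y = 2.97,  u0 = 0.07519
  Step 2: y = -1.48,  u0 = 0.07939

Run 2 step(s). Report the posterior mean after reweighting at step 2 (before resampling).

post_mean = 1.7758

step 1: w=[0.0000, 0.0000, 0.0000, 0.0000, 0.0000, 0.0000, 0.2229, 0.2705, 0.5065]  mean=1.8420  Neff=2.6353  idx=[6, 6, 7, 7, 8, 8, 8, 8, 8]
step 2: w=[0.2738, 0.2738, 0.1630, 0.1630, 0.0253, 0.0253, 0.0253, 0.0253, 0.0253]  mean=1.7758  Neff=4.8474  idx=[0, 0, 1, 1, 1, 2, 3, 3, 7]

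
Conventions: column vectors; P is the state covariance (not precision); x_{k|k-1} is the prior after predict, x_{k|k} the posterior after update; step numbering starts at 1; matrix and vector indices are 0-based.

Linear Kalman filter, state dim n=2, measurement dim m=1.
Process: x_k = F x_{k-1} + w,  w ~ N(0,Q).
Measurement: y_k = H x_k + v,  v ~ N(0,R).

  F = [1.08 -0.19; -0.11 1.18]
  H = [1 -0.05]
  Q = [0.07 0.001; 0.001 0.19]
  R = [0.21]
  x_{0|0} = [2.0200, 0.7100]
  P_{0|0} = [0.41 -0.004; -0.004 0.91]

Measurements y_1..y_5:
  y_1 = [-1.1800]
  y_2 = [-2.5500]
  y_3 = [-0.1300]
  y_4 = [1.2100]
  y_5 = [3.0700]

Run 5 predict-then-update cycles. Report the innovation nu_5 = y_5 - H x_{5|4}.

innov = [2.5209]

step 1: x^-=[2.0467, 0.6156]  P^-=[0.5827 -0.2569; -0.2569 1.4631]  S=[0.8221]  K=[0.7245; -0.4015]  nu=[-3.1959]  x^+=[-0.2686, 1.8988]  P^+=[0.1512 -0.0178; -0.0178 1.3306]
step 2: x^-=[-0.6509, 2.2701]  P^-=[0.3018 -0.3383; -0.3383 2.0491]  S=[0.5507]  K=[0.5787; -0.8004]  nu=[-1.7856]  x^+=[-1.6841, 3.6993]  P^+=[0.1174 -0.0833; -0.0833 1.6963]
step 3: x^-=[-2.5217, 4.5504]  P^-=[0.3023 -0.5011; -0.5011 2.5750]  S=[0.5688]  K=[0.5755; -1.1073]  nu=[2.6193]  x^+=[-1.0144, 1.6502]  P^+=[0.1139 -0.1386; -0.1386 1.8776]
step 4: x^-=[-1.4091, 2.0588]  P^-=[0.3276 -0.6131; -0.6131 2.8417]  S=[0.6060]  K=[0.5911; -1.2462]  nu=[2.7221]  x^+=[0.2000, -1.3335]  P^+=[0.1158 -0.1667; -0.1667 1.9006]
step 5: x^-=[0.4693, -1.5955]  P^-=[0.3421 -0.6548; -0.6548 2.8811]  S=[0.6248]  K=[0.5999; -1.2786]  nu=[2.5209]  x^+=[1.9817, -4.8187]  P^+=[0.1172 -0.1755; -0.1755 1.8597]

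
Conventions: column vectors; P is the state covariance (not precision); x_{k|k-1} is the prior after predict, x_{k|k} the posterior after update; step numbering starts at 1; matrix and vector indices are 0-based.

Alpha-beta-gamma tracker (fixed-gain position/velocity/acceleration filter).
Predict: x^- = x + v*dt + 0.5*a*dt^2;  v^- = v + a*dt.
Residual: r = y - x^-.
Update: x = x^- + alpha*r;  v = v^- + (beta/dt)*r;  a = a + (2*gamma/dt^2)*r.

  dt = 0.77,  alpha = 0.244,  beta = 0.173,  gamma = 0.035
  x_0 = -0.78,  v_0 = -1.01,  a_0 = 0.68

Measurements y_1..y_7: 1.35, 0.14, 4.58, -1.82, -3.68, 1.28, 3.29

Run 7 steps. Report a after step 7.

step 1: x_pred=-1.3561  r=2.7061  x^+=-0.6958  v^+=0.1216  a^+=0.9995
step 2: x_pred=-0.3059  r=0.4459  x^+=-0.1971  v^+=0.9914  a^+=1.0521
step 3: x_pred=0.8782  r=3.7018  x^+=1.7814  v^+=2.6332  a^+=1.4892
step 4: x_pred=4.2505  r=-6.0705  x^+=2.7693  v^+=2.4160  a^+=0.7725
step 5: x_pred=4.8586  r=-8.5386  x^+=2.7752  v^+=1.0924  a^+=-0.2356
step 6: x_pred=3.5465  r=-2.2665  x^+=2.9935  v^+=0.4018  a^+=-0.5032
step 7: x_pred=3.1537  r=0.1363  x^+=3.1869  v^+=0.0449  a^+=-0.4871

a_post = -0.4871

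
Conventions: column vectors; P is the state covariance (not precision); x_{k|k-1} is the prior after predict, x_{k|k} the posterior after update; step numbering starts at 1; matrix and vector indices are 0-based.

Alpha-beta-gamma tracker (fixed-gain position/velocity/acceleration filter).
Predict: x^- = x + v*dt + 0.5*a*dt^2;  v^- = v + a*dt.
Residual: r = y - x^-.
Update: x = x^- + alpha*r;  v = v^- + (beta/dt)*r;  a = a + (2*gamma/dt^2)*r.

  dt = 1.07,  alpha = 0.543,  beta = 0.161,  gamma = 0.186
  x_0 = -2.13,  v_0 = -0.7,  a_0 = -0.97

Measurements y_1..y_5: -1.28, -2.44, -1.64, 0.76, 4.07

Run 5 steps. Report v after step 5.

v_post = 4.0495

step 1: x_pred=-3.4343  r=2.1543  x^+=-2.2645  v^+=-1.4138  a^+=-0.2700
step 2: x_pred=-3.9318  r=1.4918  x^+=-3.1218  v^+=-1.4782  a^+=0.2147
step 3: x_pred=-4.5806  r=2.9406  x^+=-2.9838  v^+=-0.8061  a^+=1.1701
step 4: x_pred=-3.1765  r=3.9365  x^+=-1.0390  v^+=1.0383  a^+=2.4492
step 5: x_pred=1.4740  r=2.5960  x^+=2.8836  v^+=4.0495  a^+=3.2926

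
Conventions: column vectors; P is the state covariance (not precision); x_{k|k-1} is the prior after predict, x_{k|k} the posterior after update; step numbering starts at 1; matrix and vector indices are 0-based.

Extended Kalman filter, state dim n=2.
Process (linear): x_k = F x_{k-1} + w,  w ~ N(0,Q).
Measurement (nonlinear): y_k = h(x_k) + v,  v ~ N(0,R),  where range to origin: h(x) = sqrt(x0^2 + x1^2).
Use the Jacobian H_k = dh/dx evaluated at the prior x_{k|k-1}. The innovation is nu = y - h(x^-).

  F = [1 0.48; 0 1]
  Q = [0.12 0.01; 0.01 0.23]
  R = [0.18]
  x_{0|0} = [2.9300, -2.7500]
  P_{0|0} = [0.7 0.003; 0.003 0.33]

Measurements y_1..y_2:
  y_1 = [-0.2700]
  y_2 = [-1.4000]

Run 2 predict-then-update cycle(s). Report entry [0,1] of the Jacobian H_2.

step 1: x^-=[1.6100, -2.7500]  P^-=[0.8989 0.1714; 0.1714 0.5600]  H_jac=[0.5052 -0.8630]  S=[0.6770]  K=[0.4523; -0.5859]  nu=[-3.4566]  x^+=[0.0465, -0.7248]  P^+=[0.7604 0.3508; 0.3508 0.3276]
step 2: x^-=[-0.3014, -0.7248]  P^-=[1.2927 0.5181; 0.5181 0.5576]  H_jac=[-0.3840 -0.9233]  S=[1.2134]  K=[-0.8033; -0.5883]  nu=[-2.1850]  x^+=[1.4538, 0.5606]  P^+=[0.5096 -0.0553; -0.0553 0.1377]

H_jac[0,1] = -0.9233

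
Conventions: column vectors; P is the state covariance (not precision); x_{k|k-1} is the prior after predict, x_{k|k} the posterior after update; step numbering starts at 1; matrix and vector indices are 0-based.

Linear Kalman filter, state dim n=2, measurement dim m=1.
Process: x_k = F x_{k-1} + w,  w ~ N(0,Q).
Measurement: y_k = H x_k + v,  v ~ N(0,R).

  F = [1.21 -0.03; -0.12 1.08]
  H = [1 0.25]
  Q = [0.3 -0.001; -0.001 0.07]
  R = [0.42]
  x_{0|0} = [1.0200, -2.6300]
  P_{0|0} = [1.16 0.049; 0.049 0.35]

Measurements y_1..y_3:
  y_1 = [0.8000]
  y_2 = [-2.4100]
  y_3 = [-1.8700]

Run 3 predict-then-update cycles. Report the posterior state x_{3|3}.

x_post = [-0.7926, -3.3609]

step 1: x^-=[1.3131, -2.9628]  P^-=[1.9951 -0.1166; -0.1166 0.4822]  S=[2.3870]  K=[0.8236; 0.0017]  nu=[0.2276]  x^+=[1.5006, -2.9624]  P^+=[0.3759 -0.1199; -0.1199 0.4822]
step 2: x^-=[1.9045, -3.3795]  P^-=[0.8595 -0.2283; -0.2283 0.6690]  S=[1.2072]  K=[0.6647; -0.0506]  nu=[-3.4697]  x^+=[-0.4018, -3.2041]  P^+=[0.3261 -0.1877; -0.1877 0.6659]
step 3: x^-=[-0.3900, -3.4122]  P^-=[0.7917 -0.3159; -0.3159 0.9000]  S=[1.1100]  K=[0.6421; -0.0819]  nu=[-0.6269]  x^+=[-0.7926, -3.3609]  P^+=[0.3341 -0.2575; -0.2575 0.8926]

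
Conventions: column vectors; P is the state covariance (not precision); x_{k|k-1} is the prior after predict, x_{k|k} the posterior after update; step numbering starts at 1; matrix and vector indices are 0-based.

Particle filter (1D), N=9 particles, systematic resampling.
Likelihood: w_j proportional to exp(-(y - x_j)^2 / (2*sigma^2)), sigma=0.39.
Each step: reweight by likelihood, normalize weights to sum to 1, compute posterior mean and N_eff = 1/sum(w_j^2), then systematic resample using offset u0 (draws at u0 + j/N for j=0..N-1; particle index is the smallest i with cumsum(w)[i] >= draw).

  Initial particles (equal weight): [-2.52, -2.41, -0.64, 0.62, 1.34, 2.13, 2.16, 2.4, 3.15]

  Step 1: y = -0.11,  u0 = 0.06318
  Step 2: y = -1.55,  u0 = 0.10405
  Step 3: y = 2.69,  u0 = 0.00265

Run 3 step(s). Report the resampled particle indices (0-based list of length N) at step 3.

resampled_idx = [0, 1, 2, 3, 4, 5, 6, 7, 8]

step 1: w=[0.0000, 0.0000, 0.6948, 0.3035, 0.0017, 0.0000, 0.0000, 0.0000, 0.0000]  mean=-0.2542  Neff=1.7396  idx=[2, 2, 2, 2, 2, 2, 3, 3, 3]
step 2: w=[0.1667, 0.1667, 0.1667, 0.1667, 0.1667, 0.1667, 0.0000, 0.0000, 0.0000]  mean=-0.6400  Neff=6.0000  idx=[0, 1, 1, 2, 3, 3, 4, 5, 5]
step 3: w=[0.1111, 0.1111, 0.1111, 0.1111, 0.1111, 0.1111, 0.1111, 0.1111, 0.1111]  mean=-0.6400  Neff=9.0000  idx=[0, 1, 2, 3, 4, 5, 6, 7, 8]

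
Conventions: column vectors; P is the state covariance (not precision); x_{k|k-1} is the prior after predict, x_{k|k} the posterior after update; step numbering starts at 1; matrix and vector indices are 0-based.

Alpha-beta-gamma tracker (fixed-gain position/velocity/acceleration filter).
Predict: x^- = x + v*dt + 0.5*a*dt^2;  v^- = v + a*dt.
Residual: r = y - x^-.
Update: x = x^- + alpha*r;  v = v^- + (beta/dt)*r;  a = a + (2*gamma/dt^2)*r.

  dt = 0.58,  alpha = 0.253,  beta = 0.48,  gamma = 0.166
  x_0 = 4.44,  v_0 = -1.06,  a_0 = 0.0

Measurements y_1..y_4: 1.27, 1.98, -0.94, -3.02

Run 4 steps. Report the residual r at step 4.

resid = 0.8693

step 1: x_pred=3.8252  r=-2.5552  x^+=3.1787  v^+=-3.1746  a^+=-2.5218
step 2: x_pred=0.9133  r=1.0667  x^+=1.1832  v^+=-3.7545  a^+=-1.4690
step 3: x_pred=-1.2415  r=0.3015  x^+=-1.1652  v^+=-4.3570  a^+=-1.1714
step 4: x_pred=-3.8893  r=0.8693  x^+=-3.6694  v^+=-4.3170  a^+=-0.3135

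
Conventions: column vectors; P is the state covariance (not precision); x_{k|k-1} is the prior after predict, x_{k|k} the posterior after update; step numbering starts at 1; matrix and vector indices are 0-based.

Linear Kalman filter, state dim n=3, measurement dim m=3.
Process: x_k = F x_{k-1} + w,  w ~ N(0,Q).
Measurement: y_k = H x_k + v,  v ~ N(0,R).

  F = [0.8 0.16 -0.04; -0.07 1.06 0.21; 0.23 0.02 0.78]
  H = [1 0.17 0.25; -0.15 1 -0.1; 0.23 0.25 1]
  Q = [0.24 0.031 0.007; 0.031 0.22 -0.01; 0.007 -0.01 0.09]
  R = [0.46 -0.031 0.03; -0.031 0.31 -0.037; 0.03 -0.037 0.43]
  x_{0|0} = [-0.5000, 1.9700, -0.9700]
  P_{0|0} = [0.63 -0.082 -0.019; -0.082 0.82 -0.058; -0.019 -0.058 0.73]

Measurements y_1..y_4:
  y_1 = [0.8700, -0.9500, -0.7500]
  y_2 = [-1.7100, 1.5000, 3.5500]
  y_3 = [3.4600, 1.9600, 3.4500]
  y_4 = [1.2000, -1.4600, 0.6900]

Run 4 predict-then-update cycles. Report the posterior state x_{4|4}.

x_post = [0.9997, 0.2619, 1.0707]

step 1: x^-=[-0.0460, 1.9195, -0.8322]  P^-=[0.6463 0.0573 0.0796; 0.0573 1.1635 0.0489; 0.0796 0.0489 0.5584]  S=[1.2383 0.1122 0.4798; 0.1122 1.4691 0.2207; 0.4798 0.2207 1.1629]  K=[0.5551 -0.0738 -0.0064; 0.1016 0.7574 0.1179; -0.0130 -0.0914 0.5291]  nu=[0.7977, -2.9596, -0.3871]  x^+=[0.6178, -0.2866, -0.7770]  P^+=[0.2692 -0.0039 -0.0443; -0.0039 0.2238 -0.0293; -0.0443 -0.0293 0.2480]
step 2: x^-=[0.4794, -0.5102, -0.4697]  P^-=[0.4206 0.0412 0.0184; 0.0412 0.4725 0.0060; 0.0184 0.0060 0.2384]  S=[0.9329 0.0193 0.2392; 0.0193 0.7813 0.0534; 0.2392 0.0534 0.7364]  K=[0.4578 -0.0434 0.0248; 0.0918 0.5863 0.1091; -0.0002 -0.0493 0.3351]  nu=[-1.9853, 2.0352, 4.0370]  x^+=[-0.4177, 0.9414, 0.7834]  P^+=[0.2186 0.0018 -0.0247; 0.0018 0.1736 -0.0158; -0.0247 -0.0158 0.1556]
step 3: x^-=[-0.2149, 1.1916, 0.5338]  P^-=[0.3868 0.0443 0.0259; 0.0443 0.4164 0.0031; 0.0259 0.0031 0.1869]  S=[0.8988 0.0174 0.2243; 0.0174 0.7238 0.0421; 0.2243 0.0421 0.6819]  K=[0.4358 -0.0356 0.0435; 0.0912 0.5572 0.1077; 0.0116 -0.0437 0.2828]  nu=[3.3388, 0.7896, 2.6677]  x^+=[1.3281, 2.2234, 1.2927]  P^+=[0.2061 0.0033 -0.0151; 0.0033 0.1650 -0.0136; -0.0151 -0.0136 0.1305]
step 4: x^-=[1.3665, 2.5353, 1.3582]  P^-=[0.3783 0.0466 0.0306; 0.0466 0.4061 0.0011; 0.0306 0.0011 0.1745]  S=[0.8922 0.0184 0.2240; 0.0184 0.7131 0.0388; 0.2240 0.0388 0.6699]  K=[0.4293 -0.0324 0.0513; 0.0918 0.5514 0.1066; 0.0169 -0.0443 0.2683]  nu=[-0.9371, -3.6545, -1.6164]  x^+=[0.9997, 0.2619, 1.0707]  P^+=[0.2022 0.0039 -0.0114; 0.0039 0.1634 -0.0136; -0.0114 -0.0136 0.1235]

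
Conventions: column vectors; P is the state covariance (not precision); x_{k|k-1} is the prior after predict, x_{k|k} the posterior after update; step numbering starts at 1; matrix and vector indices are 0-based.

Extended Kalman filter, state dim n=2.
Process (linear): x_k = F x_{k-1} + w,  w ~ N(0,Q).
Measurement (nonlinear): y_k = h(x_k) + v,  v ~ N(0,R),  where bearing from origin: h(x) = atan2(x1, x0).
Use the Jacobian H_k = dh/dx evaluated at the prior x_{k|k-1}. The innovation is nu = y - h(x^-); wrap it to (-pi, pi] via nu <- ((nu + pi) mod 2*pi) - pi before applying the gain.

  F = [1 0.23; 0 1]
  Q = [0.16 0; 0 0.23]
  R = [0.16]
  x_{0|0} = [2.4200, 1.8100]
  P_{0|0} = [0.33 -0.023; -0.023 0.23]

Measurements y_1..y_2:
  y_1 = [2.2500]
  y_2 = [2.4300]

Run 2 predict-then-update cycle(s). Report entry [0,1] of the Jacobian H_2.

step 1: x^-=[2.8363, 1.8100]  P^-=[0.4916 0.0299; 0.0299 0.4600]  H_jac=[-0.1599 0.2505]  S=[0.1990]  K=[-0.3572; 0.5550]  nu=[1.6820]  x^+=[2.2354, 2.7435]  P^+=[0.4662 0.0694; 0.0694 0.3987]
step 2: x^-=[2.8664, 2.7435]  P^-=[0.6792 0.1611; 0.1611 0.6287]  H_jac=[-0.1743 0.1821]  S=[0.1912]  K=[-0.4655; 0.4518]  nu=[1.6665]  x^+=[2.0906, 3.4964]  P^+=[0.6377 0.2013; 0.2013 0.5897]

H_jac[0,1] = 0.1821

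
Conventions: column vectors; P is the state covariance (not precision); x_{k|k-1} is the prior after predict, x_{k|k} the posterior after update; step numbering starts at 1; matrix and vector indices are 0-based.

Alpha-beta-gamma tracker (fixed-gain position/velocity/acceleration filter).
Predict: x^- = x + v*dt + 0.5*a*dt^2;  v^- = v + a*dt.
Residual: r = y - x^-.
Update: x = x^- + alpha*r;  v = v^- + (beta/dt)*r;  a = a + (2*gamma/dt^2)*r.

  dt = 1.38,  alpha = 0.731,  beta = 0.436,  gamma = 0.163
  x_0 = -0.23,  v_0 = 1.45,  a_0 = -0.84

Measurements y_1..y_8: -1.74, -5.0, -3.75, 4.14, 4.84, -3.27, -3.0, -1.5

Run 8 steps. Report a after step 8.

step 1: x_pred=0.9712  r=-2.7112  x^+=-1.0107  v^+=-0.5658  a^+=-1.3041
step 2: x_pred=-3.0332  r=-1.9668  x^+=-4.4709  v^+=-2.9868  a^+=-1.6408
step 3: x_pred=-10.1551  r=6.4051  x^+=-5.4730  v^+=-3.2275  a^+=-0.5443
step 4: x_pred=-10.4452  r=14.5852  x^+=0.2166  v^+=0.6294  a^+=1.9524
step 5: x_pred=2.9443  r=1.8957  x^+=4.3300  v^+=3.9227  a^+=2.2769
step 6: x_pred=11.9114  r=-15.1814  x^+=0.8138  v^+=2.2684  a^+=-0.3219
step 7: x_pred=3.6376  r=-6.6376  x^+=-1.2145  v^+=-0.2730  a^+=-1.4581
step 8: x_pred=-2.9796  r=1.4796  x^+=-1.8980  v^+=-1.8177  a^+=-1.2049

a_post = -1.2049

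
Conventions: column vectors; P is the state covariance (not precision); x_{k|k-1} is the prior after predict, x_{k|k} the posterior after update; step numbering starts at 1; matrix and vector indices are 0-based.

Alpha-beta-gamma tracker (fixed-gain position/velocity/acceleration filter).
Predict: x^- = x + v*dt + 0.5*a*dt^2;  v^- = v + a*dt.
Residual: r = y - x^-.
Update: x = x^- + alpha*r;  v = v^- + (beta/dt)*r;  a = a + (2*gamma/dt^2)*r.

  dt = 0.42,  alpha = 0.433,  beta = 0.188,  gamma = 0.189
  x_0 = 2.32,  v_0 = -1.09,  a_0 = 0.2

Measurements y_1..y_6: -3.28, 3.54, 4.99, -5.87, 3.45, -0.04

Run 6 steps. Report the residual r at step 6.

resid = -3.9490

step 1: x_pred=1.8798  r=-5.1598  x^+=-0.3544  v^+=-3.3156  a^+=-10.8568
step 2: x_pred=-2.7045  r=6.2445  x^+=-0.0006  v^+=-5.0803  a^+=2.5243
step 3: x_pred=-1.9117  r=6.9017  x^+=1.0767  v^+=-0.9308  a^+=17.3137
step 4: x_pred=2.2129  r=-8.0829  x^+=-1.2870  v^+=2.7229  a^+=-0.0067
step 5: x_pred=-0.1440  r=3.5940  x^+=1.4122  v^+=4.3289  a^+=7.6947
step 6: x_pred=3.9090  r=-3.9490  x^+=2.1991  v^+=5.7930  a^+=-0.7675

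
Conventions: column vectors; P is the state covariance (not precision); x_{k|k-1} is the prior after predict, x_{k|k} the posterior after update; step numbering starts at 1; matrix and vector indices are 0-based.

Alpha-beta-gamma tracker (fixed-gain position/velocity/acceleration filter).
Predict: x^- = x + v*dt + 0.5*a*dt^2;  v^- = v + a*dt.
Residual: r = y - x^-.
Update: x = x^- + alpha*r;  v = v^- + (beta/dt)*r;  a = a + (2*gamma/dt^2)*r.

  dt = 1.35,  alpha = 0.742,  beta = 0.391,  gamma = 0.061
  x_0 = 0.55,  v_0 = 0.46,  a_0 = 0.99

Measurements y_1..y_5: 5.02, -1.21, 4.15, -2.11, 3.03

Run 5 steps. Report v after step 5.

step 1: x_pred=2.0731  r=2.9469  x^+=4.2597  v^+=2.6500  a^+=1.1873
step 2: x_pred=8.9191  r=-10.1291  x^+=1.4033  v^+=1.3191  a^+=0.5092
step 3: x_pred=3.6481  r=0.5019  x^+=4.0205  v^+=2.1519  a^+=0.5428
step 4: x_pred=7.4202  r=-9.5302  x^+=0.3488  v^+=0.1245  a^+=-0.0952
step 5: x_pred=0.4301  r=2.5999  x^+=2.3592  v^+=0.7490  a^+=0.0789

v_post = 0.7490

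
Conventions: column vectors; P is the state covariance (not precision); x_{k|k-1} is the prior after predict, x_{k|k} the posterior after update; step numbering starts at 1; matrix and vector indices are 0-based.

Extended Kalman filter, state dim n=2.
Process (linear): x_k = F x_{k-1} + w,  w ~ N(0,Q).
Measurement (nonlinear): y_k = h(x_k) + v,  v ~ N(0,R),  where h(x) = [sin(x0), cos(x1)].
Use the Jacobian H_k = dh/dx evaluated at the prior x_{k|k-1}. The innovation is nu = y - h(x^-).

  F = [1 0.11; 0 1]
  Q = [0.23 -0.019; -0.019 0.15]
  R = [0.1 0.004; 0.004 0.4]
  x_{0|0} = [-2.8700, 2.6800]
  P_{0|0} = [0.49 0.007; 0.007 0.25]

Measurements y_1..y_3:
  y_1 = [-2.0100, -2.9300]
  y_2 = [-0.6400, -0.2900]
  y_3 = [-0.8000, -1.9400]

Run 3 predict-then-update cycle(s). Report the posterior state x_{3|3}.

step 1: x^-=[-2.5752, 2.6800]  P^-=[0.7246 0.0155; 0.0155 0.4000]  H_jac=[-0.8438 0.0000; 0.0000 -0.4454]  S=[0.6159 0.0098; 0.0098 0.4793]  K=[-0.9928 0.0059; -0.0153 -0.3713]  nu=[-1.4734, -2.0347]  x^+=[-1.1246, 3.4581]  P^+=[0.1176 0.0036; 0.0036 0.3336]
step 2: x^-=[-0.7442, 3.4581]  P^-=[0.3524 0.0213; 0.0213 0.4836]  H_jac=[0.7356 0.0000; 0.0000 0.3113]  S=[0.2907 0.0089; 0.0089 0.4469]  K=[0.8919 -0.0029; 0.0436 0.3360]  nu=[0.0374, 0.6603]  x^+=[-0.7128, 3.6816]  P^+=[0.1212 0.0078; 0.0078 0.4324]
step 3: x^-=[-0.3078, 3.6816]  P^-=[0.3582 0.0363; 0.0363 0.5824]  H_jac=[0.9530 0.0000; 0.0000 0.5142]  S=[0.4253 0.0218; 0.0218 0.5540]  K=[0.8025 0.0021; 0.0538 0.5384]  nu=[-0.4971, -1.0823]  x^+=[-0.7090, 3.0721]  P^+=[0.0842 0.0079; 0.0079 0.4193]

x_post = [-0.7090, 3.0721]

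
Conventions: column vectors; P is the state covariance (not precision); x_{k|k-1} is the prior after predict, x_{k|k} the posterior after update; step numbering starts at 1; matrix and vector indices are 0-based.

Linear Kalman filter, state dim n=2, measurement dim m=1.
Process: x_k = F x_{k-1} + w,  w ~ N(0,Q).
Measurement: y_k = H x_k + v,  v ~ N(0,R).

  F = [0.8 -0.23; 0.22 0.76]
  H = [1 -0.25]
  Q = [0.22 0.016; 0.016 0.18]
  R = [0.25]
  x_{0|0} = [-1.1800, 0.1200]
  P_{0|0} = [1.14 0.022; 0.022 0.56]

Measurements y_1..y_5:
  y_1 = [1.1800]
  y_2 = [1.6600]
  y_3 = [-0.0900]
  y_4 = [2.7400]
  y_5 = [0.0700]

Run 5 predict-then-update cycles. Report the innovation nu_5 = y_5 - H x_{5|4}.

innov = [-1.2216]

step 1: x^-=[-0.9716, -0.1684]  P^-=[0.9711 0.1310; 0.1310 0.5660]  S=[1.1910]  K=[0.7879; -0.0088]  nu=[2.1095]  x^+=[0.6905, -0.1870]  P^+=[0.2318 0.1393; 0.1393 0.5659]
step 2: x^-=[0.5954, 0.0098]  P^-=[0.3470 0.0355; 0.0355 0.5647]  S=[0.6146]  K=[0.5502; -0.1719]  nu=[1.0671]  x^+=[1.1825, -0.1736]  P^+=[0.1610 0.0936; 0.0936 0.5465]
step 3: x^-=[0.9859, 0.1282]  P^-=[0.3175 0.0010; 0.0010 0.5348]  S=[0.6004]  K=[0.5284; -0.2210]  nu=[-1.0439]  x^+=[0.4344, 0.3589]  P^+=[0.1499 0.0711; 0.0711 0.5054]
step 4: x^-=[0.2650, 0.3683]  P^-=[0.3165 -0.0063; -0.0063 0.5030]  S=[0.6011]  K=[0.5292; -0.2197]  nu=[2.5671]  x^+=[1.6234, -0.1958]  P^+=[0.1482 0.0636; 0.0636 0.4739]
step 5: x^-=[1.3437, 0.2084]  P^-=[0.3165 -0.0053; -0.0053 0.4822]  S=[0.5993]  K=[0.5304; -0.2100]  nu=[-1.2216]  x^+=[0.6958, 0.4650]  P^+=[0.1479 0.0614; 0.0614 0.4557]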